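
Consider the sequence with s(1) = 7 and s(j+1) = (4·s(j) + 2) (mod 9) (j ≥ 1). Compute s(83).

Listing terms: s(1) = 7; s(2) = 3; s(3) = 5; s(4) = 4; s(5) = 0; s(6) = 2; s(7) = 1; s(8) = 6; s(9) = 8; s(10) = 7.
The sequence repeats with period 9.
So s(83) = s(1 + ((83-1) mod 9)) = s(2) = 3.

3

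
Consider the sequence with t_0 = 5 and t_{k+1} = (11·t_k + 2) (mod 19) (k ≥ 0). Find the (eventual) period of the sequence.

t_0 = 5; t_1 = 0; t_2 = 2; t_3 = 5.
The sequence repeats with period 3.

3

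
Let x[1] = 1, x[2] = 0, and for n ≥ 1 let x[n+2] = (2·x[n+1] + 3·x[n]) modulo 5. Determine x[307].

3

We have x[1] = 1,  x[2] = 0,  x[3] = 3,  x[4] = 1,  x[5] = 1,  x[6] = 0.
The sequence repeats with period 4.
So x[307] = x[1 + ((307-1) mod 4)] = x[3] = 3.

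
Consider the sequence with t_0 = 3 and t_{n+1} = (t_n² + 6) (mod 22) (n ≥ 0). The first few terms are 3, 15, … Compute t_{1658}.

17

t_0 = 3, t_1 = 15, t_2 = 11, t_3 = 17, t_4 = 9, t_5 = 21, t_6 = 7, t_7 = 11.
Since t_7 = t_2 = 11, the sequence is eventually periodic: after a pre-period of length 2 it cycles with period 5.
For n ≥ 2, t_n depends only on (n - 2) mod 5. (1658 - 2) mod 5 = 1, so t_{1658} = t_3 = 17.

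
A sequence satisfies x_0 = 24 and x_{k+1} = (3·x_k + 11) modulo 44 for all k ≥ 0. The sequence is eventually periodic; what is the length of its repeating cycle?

We have x_0 = 24, x_1 = 39, x_2 = 40, x_3 = 43, x_4 = 8, x_5 = 35, x_6 = 28, x_7 = 7, x_8 = 32, x_9 = 19, x_{10} = 24.
Since x_{10} = x_0 = 24, the sequence is periodic with period 10.

10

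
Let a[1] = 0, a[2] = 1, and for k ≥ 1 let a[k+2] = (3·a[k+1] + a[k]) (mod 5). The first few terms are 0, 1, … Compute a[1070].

1

We have a[1] = 0; a[2] = 1; a[3] = 3; a[4] = 0; a[5] = 3; a[6] = 4; a[7] = 0; a[8] = 4; a[9] = 2; a[10] = 0; a[11] = 2; a[12] = 1; a[13] = 0; a[14] = 1.
Since (a[13], a[14]) = (a[1], a[2]) = (0, 1) (two consecutive terms determine the rest), the sequence is periodic with period 12.
So a[1070] = a[1 + ((1070-1) mod 12)] = a[2] = 1.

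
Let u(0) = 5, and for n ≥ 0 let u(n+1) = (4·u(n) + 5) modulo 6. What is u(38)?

3

u(0) = 5; u(1) = 1; u(2) = 3; u(3) = 5.
The sequence repeats with period 3.
So u(38) = u(0 + ((38-0) mod 3)) = u(2) = 3.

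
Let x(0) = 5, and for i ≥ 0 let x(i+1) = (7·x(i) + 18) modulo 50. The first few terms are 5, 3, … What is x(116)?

Computing terms: x(0) = 5; x(1) = 3; x(2) = 39; x(3) = 41; x(4) = 5.
Since x(4) = x(0) = 5, the sequence is periodic with period 4.
So x(116) = x(0 + ((116-0) mod 4)) = x(0) = 5.

5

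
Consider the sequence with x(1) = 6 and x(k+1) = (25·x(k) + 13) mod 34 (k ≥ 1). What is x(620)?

x(1) = 6, x(2) = 27, x(3) = 8, x(4) = 9, x(5) = 0, x(6) = 13, x(7) = 32, x(8) = 31, x(9) = 6.
The sequence repeats with period 8.
(620 - 1) mod 8 = 3, so x(620) = x(4) = 9.

9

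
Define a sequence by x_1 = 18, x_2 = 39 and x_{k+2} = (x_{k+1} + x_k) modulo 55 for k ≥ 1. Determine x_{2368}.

46

x_1 = 18, x_2 = 39, x_3 = 2, x_4 = 41, x_5 = 43, x_6 = 29, x_7 = 17, x_8 = 46, x_9 = 8, x_{10} = 54, x_{11} = 7, x_{12} = 6, x_{13} = 13, x_{14} = 19, x_{15} = 32, x_{16} = 51, x_{17} = 28, x_{18} = 24, x_{19} = 52, x_{20} = 21, x_{21} = 18, x_{22} = 39.
The sequence repeats with period 20.
So x_{2368} = x_{1 + ((2368-1) mod 20)} = x_8 = 46.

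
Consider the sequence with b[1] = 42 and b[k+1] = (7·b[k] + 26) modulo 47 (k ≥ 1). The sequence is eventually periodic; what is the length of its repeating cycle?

b[1] = 42; b[2] = 38; b[3] = 10; b[4] = 2; b[5] = 40; b[6] = 24; b[7] = 6; b[8] = 21; b[9] = 32; b[10] = 15; b[11] = 37; b[12] = 3; b[13] = 0; b[14] = 26; b[15] = 20; b[16] = 25; b[17] = 13; b[18] = 23; b[19] = 46; b[20] = 19; b[21] = 18; b[22] = 11; b[23] = 9; b[24] = 42.
The sequence repeats with period 23.

23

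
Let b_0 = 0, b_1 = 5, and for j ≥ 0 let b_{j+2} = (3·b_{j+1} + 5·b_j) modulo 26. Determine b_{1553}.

b_0 = 0, b_1 = 5, b_2 = 15, b_3 = 18, b_4 = 25, b_5 = 9, b_6 = 22, b_7 = 7, b_8 = 1, b_9 = 12, b_{10} = 15, b_{11} = 1, b_{12} = 0, b_{13} = 5.
The sequence repeats with period 12.
(1553 - 0) mod 12 = 5, so b_{1553} = b_5 = 9.

9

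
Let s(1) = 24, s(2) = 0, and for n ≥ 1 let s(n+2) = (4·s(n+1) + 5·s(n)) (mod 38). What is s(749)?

Computing terms: s(1) = 24, s(2) = 0, s(3) = 6, s(4) = 24, s(5) = 12, s(6) = 16, s(7) = 10, s(8) = 6, s(9) = 36, s(10) = 22, s(11) = 2, s(12) = 4, s(13) = 26, s(14) = 10, s(15) = 18, s(16) = 8, s(17) = 8, s(18) = 34, s(19) = 24, s(20) = 0.
Since (s(19), s(20)) = (s(1), s(2)) = (24, 0) (two consecutive terms determine the rest), the sequence is periodic with period 18.
So s(749) = s(1 + ((749-1) mod 18)) = s(11) = 2.

2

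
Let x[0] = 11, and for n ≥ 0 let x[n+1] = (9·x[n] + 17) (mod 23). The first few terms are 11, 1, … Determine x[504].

4

Listing terms: x[0] = 11, x[1] = 1, x[2] = 3, x[3] = 21, x[4] = 22, x[5] = 8, x[6] = 20, x[7] = 13, x[8] = 19, x[9] = 4, x[10] = 7, x[11] = 11.
Since x[11] = x[0] = 11, the sequence is periodic with period 11.
So x[504] = x[0 + ((504-0) mod 11)] = x[9] = 4.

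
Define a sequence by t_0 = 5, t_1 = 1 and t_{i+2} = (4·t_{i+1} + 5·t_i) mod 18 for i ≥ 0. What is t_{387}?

13

Listing terms: t_0 = 5,  t_1 = 1,  t_2 = 11,  t_3 = 13,  t_4 = 17,  t_5 = 7,  t_6 = 5,  t_7 = 1.
Since (t_6, t_7) = (t_0, t_1) = (5, 1) (two consecutive terms determine the rest), the sequence is periodic with period 6.
(387 - 0) mod 6 = 3, so t_{387} = t_3 = 13.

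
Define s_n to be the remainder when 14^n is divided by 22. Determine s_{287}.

20

s_1 = 14; s_2 = 20; s_3 = 16; s_4 = 4; s_5 = 12; s_6 = 14.
The sequence repeats with period 5.
(287 - 1) mod 5 = 1, so s_{287} = s_2 = 20.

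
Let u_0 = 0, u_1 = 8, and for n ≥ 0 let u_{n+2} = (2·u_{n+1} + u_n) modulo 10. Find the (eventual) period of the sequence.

Listing terms: u_0 = 0,  u_1 = 8,  u_2 = 6,  u_3 = 0,  u_4 = 6,  u_5 = 2,  u_6 = 0,  u_7 = 2,  u_8 = 4,  u_9 = 0,  u_{10} = 4,  u_{11} = 8,  u_{12} = 0,  u_{13} = 8.
Since (u_{12}, u_{13}) = (u_0, u_1) = (0, 8) (two consecutive terms determine the rest), the sequence is periodic with period 12.

12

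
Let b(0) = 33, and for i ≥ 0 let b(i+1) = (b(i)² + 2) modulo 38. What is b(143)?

We have b(0) = 33; b(1) = 27; b(2) = 9; b(3) = 7; b(4) = 13; b(5) = 19; b(6) = 21; b(7) = 25; b(8) = 19.
Since b(8) = b(5) = 19, the sequence is eventually periodic: after a pre-period of length 5 it cycles with period 3.
For i ≥ 5, b(i) depends only on (i - 5) mod 3. (143 - 5) mod 3 = 0, so b(143) = b(5) = 19.

19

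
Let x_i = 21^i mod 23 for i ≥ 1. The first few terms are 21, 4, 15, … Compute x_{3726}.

3

We have x_1 = 21; x_2 = 4; x_3 = 15; x_4 = 16; x_5 = 14; x_6 = 18; x_7 = 10; x_8 = 3; x_9 = 17; x_{10} = 12; x_{11} = 22; x_{12} = 2; x_{13} = 19; x_{14} = 8; x_{15} = 7; x_{16} = 9; x_{17} = 5; x_{18} = 13; x_{19} = 20; x_{20} = 6; x_{21} = 11; x_{22} = 1; x_{23} = 21.
The sequence repeats with period 22.
(3726 - 1) mod 22 = 7, so x_{3726} = x_8 = 3.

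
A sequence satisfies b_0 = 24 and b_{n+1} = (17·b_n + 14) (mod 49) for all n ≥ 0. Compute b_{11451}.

Listing terms: b_0 = 24; b_1 = 30; b_2 = 34; b_3 = 4; b_4 = 33; b_5 = 36; b_6 = 38; b_7 = 23; b_8 = 13; b_9 = 39; b_{10} = 40; b_{11} = 8; b_{12} = 3; b_{13} = 16; b_{14} = 41; b_{15} = 25; b_{16} = 47; b_{17} = 29; b_{18} = 17; b_{19} = 9; b_{20} = 20; b_{21} = 11; b_{22} = 5; b_{23} = 1; b_{24} = 31; b_{25} = 2; b_{26} = 48; b_{27} = 46; b_{28} = 12; b_{29} = 22; b_{30} = 45; b_{31} = 44; b_{32} = 27; b_{33} = 32; b_{34} = 19; b_{35} = 43; b_{36} = 10; b_{37} = 37; b_{38} = 6; b_{39} = 18; b_{40} = 26; b_{41} = 15; b_{42} = 24.
The sequence repeats with period 42.
So b_{11451} = b_{0 + ((11451-0) mod 42)} = b_{27} = 46.

46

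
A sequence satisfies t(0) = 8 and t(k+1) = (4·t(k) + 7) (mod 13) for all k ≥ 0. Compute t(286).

4

Listing terms: t(0) = 8, t(1) = 0, t(2) = 7, t(3) = 9, t(4) = 4, t(5) = 10, t(6) = 8.
Since t(6) = t(0) = 8, the sequence is periodic with period 6.
(286 - 0) mod 6 = 4, so t(286) = t(4) = 4.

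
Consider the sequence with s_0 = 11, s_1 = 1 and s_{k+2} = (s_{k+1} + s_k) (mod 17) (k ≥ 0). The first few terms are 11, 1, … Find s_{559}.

16

Computing terms: s_0 = 11, s_1 = 1, s_2 = 12, s_3 = 13, s_4 = 8, s_5 = 4, s_6 = 12, s_7 = 16, s_8 = 11, s_9 = 10, s_{10} = 4, s_{11} = 14, s_{12} = 1, s_{13} = 15, s_{14} = 16, s_{15} = 14, s_{16} = 13, s_{17} = 10, s_{18} = 6, s_{19} = 16, s_{20} = 5, s_{21} = 4, s_{22} = 9, s_{23} = 13, s_{24} = 5, s_{25} = 1, s_{26} = 6, s_{27} = 7, s_{28} = 13, s_{29} = 3, s_{30} = 16, s_{31} = 2, s_{32} = 1, s_{33} = 3, s_{34} = 4, s_{35} = 7, s_{36} = 11, s_{37} = 1.
Since (s_{36}, s_{37}) = (s_0, s_1) = (11, 1) (two consecutive terms determine the rest), the sequence is periodic with period 36.
So s_{559} = s_{0 + ((559-0) mod 36)} = s_{19} = 16.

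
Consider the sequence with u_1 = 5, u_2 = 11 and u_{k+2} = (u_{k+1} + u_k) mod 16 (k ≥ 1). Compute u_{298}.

15

We have u_1 = 5; u_2 = 11; u_3 = 0; u_4 = 11; u_5 = 11; u_6 = 6; u_7 = 1; u_8 = 7; u_9 = 8; u_{10} = 15; u_{11} = 7; u_{12} = 6; u_{13} = 13; u_{14} = 3; u_{15} = 0; u_{16} = 3; u_{17} = 3; u_{18} = 6; u_{19} = 9; u_{20} = 15; u_{21} = 8; u_{22} = 7; u_{23} = 15; u_{24} = 6; u_{25} = 5; u_{26} = 11.
Since (u_{25}, u_{26}) = (u_1, u_2) = (5, 11) (two consecutive terms determine the rest), the sequence is periodic with period 24.
(298 - 1) mod 24 = 9, so u_{298} = u_{10} = 15.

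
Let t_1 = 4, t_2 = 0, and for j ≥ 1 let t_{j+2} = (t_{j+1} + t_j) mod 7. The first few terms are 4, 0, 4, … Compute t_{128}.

3

Listing terms: t_1 = 4, t_2 = 0, t_3 = 4, t_4 = 4, t_5 = 1, t_6 = 5, t_7 = 6, t_8 = 4, t_9 = 3, t_{10} = 0, t_{11} = 3, t_{12} = 3, t_{13} = 6, t_{14} = 2, t_{15} = 1, t_{16} = 3, t_{17} = 4, t_{18} = 0.
The sequence repeats with period 16.
So t_{128} = t_{1 + ((128-1) mod 16)} = t_{16} = 3.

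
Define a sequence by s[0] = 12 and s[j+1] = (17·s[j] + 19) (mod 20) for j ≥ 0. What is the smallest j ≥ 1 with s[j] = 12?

We have s[0] = 12,  s[1] = 3,  s[2] = 10,  s[3] = 9,  s[4] = 12.
The sequence repeats with period 4.
The value 12 next appears (with j ≥ 1) at s[4].

4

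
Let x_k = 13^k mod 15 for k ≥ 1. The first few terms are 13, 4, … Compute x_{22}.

4

Computing terms: x_1 = 13, x_2 = 4, x_3 = 7, x_4 = 1, x_5 = 13.
The sequence repeats with period 4.
So x_{22} = x_{1 + ((22-1) mod 4)} = x_2 = 4.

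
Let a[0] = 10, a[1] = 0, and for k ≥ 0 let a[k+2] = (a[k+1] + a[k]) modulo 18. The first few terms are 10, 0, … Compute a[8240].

a[0] = 10; a[1] = 0; a[2] = 10; a[3] = 10; a[4] = 2; a[5] = 12; a[6] = 14; a[7] = 8; a[8] = 4; a[9] = 12; a[10] = 16; a[11] = 10; a[12] = 8; a[13] = 0; a[14] = 8; a[15] = 8; a[16] = 16; a[17] = 6; a[18] = 4; a[19] = 10; a[20] = 14; a[21] = 6; a[22] = 2; a[23] = 8; a[24] = 10; a[25] = 0.
The sequence repeats with period 24.
So a[8240] = a[0 + ((8240-0) mod 24)] = a[8] = 4.

4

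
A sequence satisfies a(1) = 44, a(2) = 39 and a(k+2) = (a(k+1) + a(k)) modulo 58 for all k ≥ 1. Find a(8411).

45

a(1) = 44, a(2) = 39, a(3) = 25, a(4) = 6, a(5) = 31, a(6) = 37, a(7) = 10, a(8) = 47, a(9) = 57, a(10) = 46, a(11) = 45, a(12) = 33, a(13) = 20, a(14) = 53, a(15) = 15, a(16) = 10, a(17) = 25, a(18) = 35, a(19) = 2, a(20) = 37, a(21) = 39, a(22) = 18, a(23) = 57, a(24) = 17, a(25) = 16, a(26) = 33, a(27) = 49, a(28) = 24, a(29) = 15, a(30) = 39, a(31) = 54, a(32) = 35, a(33) = 31, a(34) = 8, a(35) = 39, a(36) = 47, a(37) = 28, a(38) = 17, a(39) = 45, a(40) = 4, a(41) = 49, a(42) = 53, a(43) = 44, a(44) = 39.
The sequence repeats with period 42.
So a(8411) = a(1 + ((8411-1) mod 42)) = a(11) = 45.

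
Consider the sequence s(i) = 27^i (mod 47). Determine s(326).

12

We have s(1) = 27,  s(2) = 24,  s(3) = 37,  s(4) = 12,  s(5) = 42,  s(6) = 6,  s(7) = 21,  s(8) = 3,  s(9) = 34,  s(10) = 25,  s(11) = 17,  s(12) = 36,  s(13) = 32,  s(14) = 18,  s(15) = 16,  s(16) = 9,  s(17) = 8,  s(18) = 28,  s(19) = 4,  s(20) = 14,  s(21) = 2,  s(22) = 7,  s(23) = 1,  s(24) = 27.
Since s(24) = s(1) = 27, the sequence is periodic with period 23.
So s(326) = s(1 + ((326-1) mod 23)) = s(4) = 12.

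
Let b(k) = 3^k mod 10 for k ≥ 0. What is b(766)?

9

Computing terms: b(0) = 1, b(1) = 3, b(2) = 9, b(3) = 7, b(4) = 1.
The sequence repeats with period 4.
(766 - 0) mod 4 = 2, so b(766) = b(2) = 9.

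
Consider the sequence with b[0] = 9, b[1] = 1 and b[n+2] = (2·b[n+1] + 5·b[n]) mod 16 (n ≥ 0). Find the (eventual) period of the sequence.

8

Listing terms: b[0] = 9; b[1] = 1; b[2] = 15; b[3] = 3; b[4] = 1; b[5] = 1; b[6] = 7; b[7] = 3; b[8] = 9; b[9] = 1.
Since (b[8], b[9]) = (b[0], b[1]) = (9, 1) (two consecutive terms determine the rest), the sequence is periodic with period 8.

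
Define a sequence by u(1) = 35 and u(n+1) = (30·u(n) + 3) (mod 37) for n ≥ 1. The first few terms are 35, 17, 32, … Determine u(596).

Listing terms: u(1) = 35; u(2) = 17; u(3) = 32; u(4) = 1; u(5) = 33; u(6) = 31; u(7) = 8; u(8) = 21; u(9) = 4; u(10) = 12; u(11) = 30; u(12) = 15; u(13) = 9; u(14) = 14; u(15) = 16; u(16) = 2; u(17) = 26; u(18) = 6; u(19) = 35.
Since u(19) = u(1) = 35, the sequence is periodic with period 18.
So u(596) = u(1 + ((596-1) mod 18)) = u(2) = 17.

17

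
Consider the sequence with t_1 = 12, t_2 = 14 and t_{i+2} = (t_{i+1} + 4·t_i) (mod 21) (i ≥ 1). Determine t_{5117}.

t_1 = 12; t_2 = 14; t_3 = 20; t_4 = 13; t_5 = 9; t_6 = 19; t_7 = 13; t_8 = 5; t_9 = 15; t_{10} = 14; t_{11} = 11; t_{12} = 4; t_{13} = 6; t_{14} = 1; t_{15} = 4; t_{16} = 8; t_{17} = 3; t_{18} = 14; t_{19} = 5; t_{20} = 19; t_{21} = 18; t_{22} = 10; t_{23} = 19; t_{24} = 17; t_{25} = 9; t_{26} = 14; t_{27} = 8; t_{28} = 1; t_{29} = 12; t_{30} = 16; t_{31} = 1; t_{32} = 2; t_{33} = 6; t_{34} = 14; t_{35} = 17; t_{36} = 10; t_{37} = 15; t_{38} = 13; t_{39} = 10; t_{40} = 20; t_{41} = 18; t_{42} = 14; t_{43} = 2; t_{44} = 16; t_{45} = 3; t_{46} = 4; t_{47} = 16; t_{48} = 11; t_{49} = 12; t_{50} = 14.
The sequence repeats with period 48.
(5117 - 1) mod 48 = 28, so t_{5117} = t_{29} = 12.

12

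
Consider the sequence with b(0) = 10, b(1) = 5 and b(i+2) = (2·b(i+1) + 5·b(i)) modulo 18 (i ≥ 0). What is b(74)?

6

Computing terms: b(0) = 10, b(1) = 5, b(2) = 6, b(3) = 1, b(4) = 14, b(5) = 15, b(6) = 10, b(7) = 5.
The sequence repeats with period 6.
(74 - 0) mod 6 = 2, so b(74) = b(2) = 6.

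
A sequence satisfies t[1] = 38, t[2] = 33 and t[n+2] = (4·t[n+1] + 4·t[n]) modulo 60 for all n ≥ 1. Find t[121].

t[1] = 38, t[2] = 33, t[3] = 44, t[4] = 8, t[5] = 28, t[6] = 24, t[7] = 28, t[8] = 28, t[9] = 44, t[10] = 48, t[11] = 8, t[12] = 44, t[13] = 28, t[14] = 48, t[15] = 4, t[16] = 28, t[17] = 8, t[18] = 24, t[19] = 8, t[20] = 8, t[21] = 4, t[22] = 48, t[23] = 28, t[24] = 4, t[25] = 8, t[26] = 48, t[27] = 44, t[28] = 8.
Since (t[27], t[28]) = (t[3], t[4]) = (44, 8) (two consecutive terms determine the rest), the sequence is eventually periodic: after a pre-period of length 2 it cycles with period 24.
For n ≥ 3, t[n] depends only on (n - 3) mod 24. (121 - 3) mod 24 = 22, so t[121] = t[25] = 8.

8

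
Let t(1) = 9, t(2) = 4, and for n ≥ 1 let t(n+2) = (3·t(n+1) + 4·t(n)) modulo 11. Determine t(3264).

6

Listing terms: t(1) = 9; t(2) = 4; t(3) = 4; t(4) = 6; t(5) = 1; t(6) = 5; t(7) = 8; t(8) = 0; t(9) = 10; t(10) = 8; t(11) = 9; t(12) = 4.
The sequence repeats with period 10.
(3264 - 1) mod 10 = 3, so t(3264) = t(4) = 6.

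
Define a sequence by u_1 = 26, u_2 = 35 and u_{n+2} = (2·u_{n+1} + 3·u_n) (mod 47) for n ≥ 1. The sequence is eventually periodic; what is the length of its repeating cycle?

Listing terms: u_1 = 26; u_2 = 35; u_3 = 7; u_4 = 25; u_5 = 24; u_6 = 29; u_7 = 36; u_8 = 18; u_9 = 3; u_{10} = 13; u_{11} = 35; u_{12} = 15; u_{13} = 41; u_{14} = 33; u_{15} = 1; u_{16} = 7; u_{17} = 17; u_{18} = 8; u_{19} = 20; u_{20} = 17; u_{21} = 0; u_{22} = 4; u_{23} = 8; u_{24} = 28; u_{25} = 33; u_{26} = 9; u_{27} = 23; u_{28} = 26; u_{29} = 27; u_{30} = 38; u_{31} = 16; u_{32} = 5; u_{33} = 11; u_{34} = 37; u_{35} = 13; u_{36} = 43; u_{37} = 31; u_{38} = 3; u_{39} = 5; u_{40} = 19; u_{41} = 6; u_{42} = 22; u_{43} = 15; u_{44} = 2; u_{45} = 2; u_{46} = 10; u_{47} = 26; u_{48} = 35.
Since (u_{47}, u_{48}) = (u_1, u_2) = (26, 35) (two consecutive terms determine the rest), the sequence is periodic with period 46.

46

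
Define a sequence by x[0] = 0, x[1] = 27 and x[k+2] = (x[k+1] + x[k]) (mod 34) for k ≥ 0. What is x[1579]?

Computing terms: x[0] = 0,  x[1] = 27,  x[2] = 27,  x[3] = 20,  x[4] = 13,  x[5] = 33,  x[6] = 12,  x[7] = 11,  x[8] = 23,  x[9] = 0,  x[10] = 23,  x[11] = 23,  x[12] = 12,  x[13] = 1,  x[14] = 13,  x[15] = 14,  x[16] = 27,  x[17] = 7,  x[18] = 0,  x[19] = 7,  x[20] = 7,  x[21] = 14,  x[22] = 21,  x[23] = 1,  x[24] = 22,  x[25] = 23,  x[26] = 11,  x[27] = 0,  x[28] = 11,  x[29] = 11,  x[30] = 22,  x[31] = 33,  x[32] = 21,  x[33] = 20,  x[34] = 7,  x[35] = 27,  x[36] = 0,  x[37] = 27.
The sequence repeats with period 36.
So x[1579] = x[0 + ((1579-0) mod 36)] = x[31] = 33.

33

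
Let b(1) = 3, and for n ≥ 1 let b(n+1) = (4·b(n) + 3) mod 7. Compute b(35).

We have b(1) = 3, b(2) = 1, b(3) = 0, b(4) = 3.
Since b(4) = b(1) = 3, the sequence is periodic with period 3.
(35 - 1) mod 3 = 1, so b(35) = b(2) = 1.

1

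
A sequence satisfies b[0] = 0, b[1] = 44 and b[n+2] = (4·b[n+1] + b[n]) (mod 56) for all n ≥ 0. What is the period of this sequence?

Computing terms: b[0] = 0, b[1] = 44, b[2] = 8, b[3] = 20, b[4] = 32, b[5] = 36, b[6] = 8, b[7] = 12, b[8] = 0, b[9] = 12, b[10] = 48, b[11] = 36, b[12] = 24, b[13] = 20, b[14] = 48, b[15] = 44, b[16] = 0, b[17] = 44.
Since (b[16], b[17]) = (b[0], b[1]) = (0, 44) (two consecutive terms determine the rest), the sequence is periodic with period 16.

16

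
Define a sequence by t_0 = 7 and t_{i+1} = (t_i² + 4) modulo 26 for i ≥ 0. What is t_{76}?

Listing terms: t_0 = 7; t_1 = 1; t_2 = 5; t_3 = 3; t_4 = 13; t_5 = 17; t_6 = 7.
Since t_6 = t_0 = 7, the sequence is periodic with period 6.
So t_{76} = t_{0 + ((76-0) mod 6)} = t_4 = 13.

13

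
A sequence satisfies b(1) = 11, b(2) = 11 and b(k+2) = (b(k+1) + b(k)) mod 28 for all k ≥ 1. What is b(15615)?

18

We have b(1) = 11, b(2) = 11, b(3) = 22, b(4) = 5, b(5) = 27, b(6) = 4, b(7) = 3, b(8) = 7, b(9) = 10, b(10) = 17, b(11) = 27, b(12) = 16, b(13) = 15, b(14) = 3, b(15) = 18, b(16) = 21, b(17) = 11, b(18) = 4, b(19) = 15, b(20) = 19, b(21) = 6, b(22) = 25, b(23) = 3, b(24) = 0, b(25) = 3, b(26) = 3, b(27) = 6, b(28) = 9, b(29) = 15, b(30) = 24, b(31) = 11, b(32) = 7, b(33) = 18, b(34) = 25, b(35) = 15, b(36) = 12, b(37) = 27, b(38) = 11, b(39) = 10, b(40) = 21, b(41) = 3, b(42) = 24, b(43) = 27, b(44) = 23, b(45) = 22, b(46) = 17, b(47) = 11, b(48) = 0, b(49) = 11, b(50) = 11.
Since (b(49), b(50)) = (b(1), b(2)) = (11, 11) (two consecutive terms determine the rest), the sequence is periodic with period 48.
So b(15615) = b(1 + ((15615-1) mod 48)) = b(15) = 18.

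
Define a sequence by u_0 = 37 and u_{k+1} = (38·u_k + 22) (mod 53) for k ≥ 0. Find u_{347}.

u_0 = 37,  u_1 = 50,  u_2 = 14,  u_3 = 24,  u_4 = 33,  u_5 = 4,  u_6 = 15,  u_7 = 9,  u_8 = 46,  u_9 = 21,  u_{10} = 25,  u_{11} = 18,  u_{12} = 17,  u_{13} = 32,  u_{14} = 19,  u_{15} = 2,  u_{16} = 45,  u_{17} = 36,  u_{18} = 12,  u_{19} = 1,  u_{20} = 7,  u_{21} = 23,  u_{22} = 48,  u_{23} = 44,  u_{24} = 51,  u_{25} = 52,  u_{26} = 37.
The sequence repeats with period 26.
(347 - 0) mod 26 = 9, so u_{347} = u_9 = 21.

21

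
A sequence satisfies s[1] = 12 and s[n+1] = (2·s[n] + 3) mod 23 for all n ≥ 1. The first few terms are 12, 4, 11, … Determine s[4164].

17

s[1] = 12, s[2] = 4, s[3] = 11, s[4] = 2, s[5] = 7, s[6] = 17, s[7] = 14, s[8] = 8, s[9] = 19, s[10] = 18, s[11] = 16, s[12] = 12.
The sequence repeats with period 11.
(4164 - 1) mod 11 = 5, so s[4164] = s[6] = 17.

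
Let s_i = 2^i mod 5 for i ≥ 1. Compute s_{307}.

3

Computing terms: s_1 = 2, s_2 = 4, s_3 = 3, s_4 = 1, s_5 = 2.
Since s_5 = s_1 = 2, the sequence is periodic with period 4.
(307 - 1) mod 4 = 2, so s_{307} = s_3 = 3.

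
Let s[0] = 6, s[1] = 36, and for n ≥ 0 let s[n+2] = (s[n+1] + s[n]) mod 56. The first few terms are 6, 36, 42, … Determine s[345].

Computing terms: s[0] = 6,  s[1] = 36,  s[2] = 42,  s[3] = 22,  s[4] = 8,  s[5] = 30,  s[6] = 38,  s[7] = 12,  s[8] = 50,  s[9] = 6,  s[10] = 0,  s[11] = 6,  s[12] = 6,  s[13] = 12,  s[14] = 18,  s[15] = 30,  s[16] = 48,  s[17] = 22,  s[18] = 14,  s[19] = 36,  s[20] = 50,  s[21] = 30,  s[22] = 24,  s[23] = 54,  s[24] = 22,  s[25] = 20,  s[26] = 42,  s[27] = 6,  s[28] = 48,  s[29] = 54,  s[30] = 46,  s[31] = 44,  s[32] = 34,  s[33] = 22,  s[34] = 0,  s[35] = 22,  s[36] = 22,  s[37] = 44,  s[38] = 10,  s[39] = 54,  s[40] = 8,  s[41] = 6,  s[42] = 14,  s[43] = 20,  s[44] = 34,  s[45] = 54,  s[46] = 32,  s[47] = 30,  s[48] = 6,  s[49] = 36.
The sequence repeats with period 48.
So s[345] = s[0 + ((345-0) mod 48)] = s[9] = 6.

6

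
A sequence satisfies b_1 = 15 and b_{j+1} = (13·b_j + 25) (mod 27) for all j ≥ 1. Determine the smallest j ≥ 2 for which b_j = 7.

We have b_1 = 15; b_2 = 4; b_3 = 23; b_4 = 0; b_5 = 25; b_6 = 26; b_7 = 12; b_8 = 19; b_9 = 2; b_{10} = 24; b_{11} = 13; b_{12} = 5; b_{13} = 9; b_{14} = 7; b_{15} = 8; b_{16} = 21; b_{17} = 1; b_{18} = 11; b_{19} = 6; b_{20} = 22; b_{21} = 14; b_{22} = 18; b_{23} = 16; b_{24} = 17; b_{25} = 3; b_{26} = 10; b_{27} = 20; b_{28} = 15.
The sequence repeats with period 27.
The value 7 first appears (with j ≥ 2) at b_{14}.

14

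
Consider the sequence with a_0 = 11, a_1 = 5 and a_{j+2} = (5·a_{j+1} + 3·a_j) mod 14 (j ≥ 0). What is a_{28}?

5

a_0 = 11; a_1 = 5; a_2 = 2; a_3 = 11; a_4 = 5.
Since (a_3, a_4) = (a_0, a_1) = (11, 5) (two consecutive terms determine the rest), the sequence is periodic with period 3.
So a_{28} = a_{0 + ((28-0) mod 3)} = a_1 = 5.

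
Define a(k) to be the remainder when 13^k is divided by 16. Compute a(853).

13

a(1) = 13; a(2) = 9; a(3) = 5; a(4) = 1; a(5) = 13.
Since a(5) = a(1) = 13, the sequence is periodic with period 4.
So a(853) = a(1 + ((853-1) mod 4)) = a(1) = 13.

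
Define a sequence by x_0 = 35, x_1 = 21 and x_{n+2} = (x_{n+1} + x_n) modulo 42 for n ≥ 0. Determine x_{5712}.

35

Listing terms: x_0 = 35; x_1 = 21; x_2 = 14; x_3 = 35; x_4 = 7; x_5 = 0; x_6 = 7; x_7 = 7; x_8 = 14; x_9 = 21; x_{10} = 35; x_{11} = 14; x_{12} = 7; x_{13} = 21; x_{14} = 28; x_{15} = 7; x_{16} = 35; x_{17} = 0; x_{18} = 35; x_{19} = 35; x_{20} = 28; x_{21} = 21; x_{22} = 7; x_{23} = 28; x_{24} = 35; x_{25} = 21.
Since (x_{24}, x_{25}) = (x_0, x_1) = (35, 21) (two consecutive terms determine the rest), the sequence is periodic with period 24.
(5712 - 0) mod 24 = 0, so x_{5712} = x_0 = 35.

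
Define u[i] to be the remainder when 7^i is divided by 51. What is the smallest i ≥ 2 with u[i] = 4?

Computing terms: u[1] = 7; u[2] = 49; u[3] = 37; u[4] = 4; u[5] = 28; u[6] = 43; u[7] = 46; u[8] = 16; u[9] = 10; u[10] = 19; u[11] = 31; u[12] = 13; u[13] = 40; u[14] = 25; u[15] = 22; u[16] = 1; u[17] = 7.
The sequence repeats with period 16.
The value 4 first appears (with i ≥ 2) at u[4].

4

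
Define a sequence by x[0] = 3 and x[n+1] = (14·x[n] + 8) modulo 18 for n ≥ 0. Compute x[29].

x[0] = 3, x[1] = 14, x[2] = 6, x[3] = 2, x[4] = 0, x[5] = 8, x[6] = 12, x[7] = 14.
Since x[7] = x[1] = 14, the sequence is eventually periodic: after a pre-period of length 1 it cycles with period 6.
For n ≥ 1, x[n] depends only on (n - 1) mod 6. (29 - 1) mod 6 = 4, so x[29] = x[5] = 8.

8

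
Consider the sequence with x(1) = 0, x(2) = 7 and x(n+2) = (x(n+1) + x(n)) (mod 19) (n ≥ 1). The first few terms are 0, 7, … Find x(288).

7

We have x(1) = 0, x(2) = 7, x(3) = 7, x(4) = 14, x(5) = 2, x(6) = 16, x(7) = 18, x(8) = 15, x(9) = 14, x(10) = 10, x(11) = 5, x(12) = 15, x(13) = 1, x(14) = 16, x(15) = 17, x(16) = 14, x(17) = 12, x(18) = 7, x(19) = 0, x(20) = 7.
The sequence repeats with period 18.
(288 - 1) mod 18 = 17, so x(288) = x(18) = 7.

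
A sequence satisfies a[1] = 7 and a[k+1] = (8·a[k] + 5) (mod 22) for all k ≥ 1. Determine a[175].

We have a[1] = 7,  a[2] = 17,  a[3] = 9,  a[4] = 11,  a[5] = 5,  a[6] = 1,  a[7] = 13,  a[8] = 21,  a[9] = 19,  a[10] = 3,  a[11] = 7.
Since a[11] = a[1] = 7, the sequence is periodic with period 10.
(175 - 1) mod 10 = 4, so a[175] = a[5] = 5.

5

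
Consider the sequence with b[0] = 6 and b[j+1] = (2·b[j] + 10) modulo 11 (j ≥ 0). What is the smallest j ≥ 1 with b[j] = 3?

Listing terms: b[0] = 6, b[1] = 0, b[2] = 10, b[3] = 8, b[4] = 4, b[5] = 7, b[6] = 2, b[7] = 3, b[8] = 5, b[9] = 9, b[10] = 6.
Since b[10] = b[0] = 6, the sequence is periodic with period 10.
The value 3 first appears (with j ≥ 1) at b[7].

7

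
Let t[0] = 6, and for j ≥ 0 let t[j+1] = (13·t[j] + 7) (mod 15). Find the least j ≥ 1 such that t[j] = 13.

Listing terms: t[0] = 6, t[1] = 10, t[2] = 2, t[3] = 3, t[4] = 1, t[5] = 5, t[6] = 12, t[7] = 13, t[8] = 11, t[9] = 0, t[10] = 7, t[11] = 8, t[12] = 6.
The sequence repeats with period 12.
The value 13 first appears (with j ≥ 1) at t[7].

7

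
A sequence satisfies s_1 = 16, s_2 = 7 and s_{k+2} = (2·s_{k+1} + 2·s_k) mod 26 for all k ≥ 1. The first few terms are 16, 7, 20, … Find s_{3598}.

22

Computing terms: s_1 = 16; s_2 = 7; s_3 = 20; s_4 = 2; s_5 = 18; s_6 = 14; s_7 = 12; s_8 = 0; s_9 = 24; s_{10} = 22; s_{11} = 14; s_{12} = 20; s_{13} = 16; s_{14} = 20; s_{15} = 20; s_{16} = 2.
Since (s_{15}, s_{16}) = (s_3, s_4) = (20, 2) (two consecutive terms determine the rest), the sequence is eventually periodic: after a pre-period of length 2 it cycles with period 12.
For k ≥ 3, s_k depends only on (k - 3) mod 12. (3598 - 3) mod 12 = 7, so s_{3598} = s_{10} = 22.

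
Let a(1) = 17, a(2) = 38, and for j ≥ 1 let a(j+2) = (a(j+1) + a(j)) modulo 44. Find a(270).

21

We have a(1) = 17, a(2) = 38, a(3) = 11, a(4) = 5, a(5) = 16, a(6) = 21, a(7) = 37, a(8) = 14, a(9) = 7, a(10) = 21, a(11) = 28, a(12) = 5, a(13) = 33, a(14) = 38, a(15) = 27, a(16) = 21, a(17) = 4, a(18) = 25, a(19) = 29, a(20) = 10, a(21) = 39, a(22) = 5, a(23) = 0, a(24) = 5, a(25) = 5, a(26) = 10, a(27) = 15, a(28) = 25, a(29) = 40, a(30) = 21, a(31) = 17, a(32) = 38.
Since (a(31), a(32)) = (a(1), a(2)) = (17, 38) (two consecutive terms determine the rest), the sequence is periodic with period 30.
So a(270) = a(1 + ((270-1) mod 30)) = a(30) = 21.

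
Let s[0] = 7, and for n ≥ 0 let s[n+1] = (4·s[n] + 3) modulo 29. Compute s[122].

Listing terms: s[0] = 7, s[1] = 2, s[2] = 11, s[3] = 18, s[4] = 17, s[5] = 13, s[6] = 26, s[7] = 20, s[8] = 25, s[9] = 16, s[10] = 9, s[11] = 10, s[12] = 14, s[13] = 1, s[14] = 7.
Since s[14] = s[0] = 7, the sequence is periodic with period 14.
(122 - 0) mod 14 = 10, so s[122] = s[10] = 9.

9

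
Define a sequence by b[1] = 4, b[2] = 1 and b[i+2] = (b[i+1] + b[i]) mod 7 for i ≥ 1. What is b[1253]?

b[1] = 4; b[2] = 1; b[3] = 5; b[4] = 6; b[5] = 4; b[6] = 3; b[7] = 0; b[8] = 3; b[9] = 3; b[10] = 6; b[11] = 2; b[12] = 1; b[13] = 3; b[14] = 4; b[15] = 0; b[16] = 4; b[17] = 4; b[18] = 1.
The sequence repeats with period 16.
So b[1253] = b[1 + ((1253-1) mod 16)] = b[5] = 4.

4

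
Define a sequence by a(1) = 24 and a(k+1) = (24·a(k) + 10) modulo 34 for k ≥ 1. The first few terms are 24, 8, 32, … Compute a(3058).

8

Computing terms: a(1) = 24, a(2) = 8, a(3) = 32, a(4) = 30, a(5) = 16, a(6) = 20, a(7) = 14, a(8) = 6, a(9) = 18, a(10) = 0, a(11) = 10, a(12) = 12, a(13) = 26, a(14) = 22, a(15) = 28, a(16) = 2, a(17) = 24.
The sequence repeats with period 16.
(3058 - 1) mod 16 = 1, so a(3058) = a(2) = 8.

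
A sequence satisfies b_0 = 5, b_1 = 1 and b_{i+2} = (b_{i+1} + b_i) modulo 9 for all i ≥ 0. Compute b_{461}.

2

Listing terms: b_0 = 5; b_1 = 1; b_2 = 6; b_3 = 7; b_4 = 4; b_5 = 2; b_6 = 6; b_7 = 8; b_8 = 5; b_9 = 4; b_{10} = 0; b_{11} = 4; b_{12} = 4; b_{13} = 8; b_{14} = 3; b_{15} = 2; b_{16} = 5; b_{17} = 7; b_{18} = 3; b_{19} = 1; b_{20} = 4; b_{21} = 5; b_{22} = 0; b_{23} = 5; b_{24} = 5; b_{25} = 1.
Since (b_{24}, b_{25}) = (b_0, b_1) = (5, 1) (two consecutive terms determine the rest), the sequence is periodic with period 24.
So b_{461} = b_{0 + ((461-0) mod 24)} = b_5 = 2.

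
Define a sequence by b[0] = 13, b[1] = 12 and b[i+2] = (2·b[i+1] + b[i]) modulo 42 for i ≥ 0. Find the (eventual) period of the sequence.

24

Computing terms: b[0] = 13,  b[1] = 12,  b[2] = 37,  b[3] = 2,  b[4] = 41,  b[5] = 0,  b[6] = 41,  b[7] = 40,  b[8] = 37,  b[9] = 30,  b[10] = 13,  b[11] = 14,  b[12] = 41,  b[13] = 12,  b[14] = 23,  b[15] = 16,  b[16] = 13,  b[17] = 0,  b[18] = 13,  b[19] = 26,  b[20] = 23,  b[21] = 30,  b[22] = 41,  b[23] = 28,  b[24] = 13,  b[25] = 12.
Since (b[24], b[25]) = (b[0], b[1]) = (13, 12) (two consecutive terms determine the rest), the sequence is periodic with period 24.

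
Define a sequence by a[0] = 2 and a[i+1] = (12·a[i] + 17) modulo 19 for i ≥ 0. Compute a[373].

We have a[0] = 2,  a[1] = 3,  a[2] = 15,  a[3] = 7,  a[4] = 6,  a[5] = 13,  a[6] = 2.
The sequence repeats with period 6.
So a[373] = a[0 + ((373-0) mod 6)] = a[1] = 3.

3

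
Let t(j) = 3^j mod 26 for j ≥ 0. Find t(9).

1

Listing terms: t(0) = 1,  t(1) = 3,  t(2) = 9,  t(3) = 1.
The sequence repeats with period 3.
So t(9) = t(0 + ((9-0) mod 3)) = t(0) = 1.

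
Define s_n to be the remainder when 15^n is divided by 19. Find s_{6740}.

5

We have s_0 = 1,  s_1 = 15,  s_2 = 16,  s_3 = 12,  s_4 = 9,  s_5 = 2,  s_6 = 11,  s_7 = 13,  s_8 = 5,  s_9 = 18,  s_{10} = 4,  s_{11} = 3,  s_{12} = 7,  s_{13} = 10,  s_{14} = 17,  s_{15} = 8,  s_{16} = 6,  s_{17} = 14,  s_{18} = 1.
The sequence repeats with period 18.
(6740 - 0) mod 18 = 8, so s_{6740} = s_8 = 5.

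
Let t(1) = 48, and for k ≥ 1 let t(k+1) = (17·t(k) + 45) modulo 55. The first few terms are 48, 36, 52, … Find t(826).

11

We have t(1) = 48,  t(2) = 36,  t(3) = 52,  t(4) = 49,  t(5) = 53,  t(6) = 11,  t(7) = 12,  t(8) = 29,  t(9) = 43,  t(10) = 6,  t(11) = 37,  t(12) = 14,  t(13) = 8,  t(14) = 16,  t(15) = 42,  t(16) = 44,  t(17) = 23,  t(18) = 51,  t(19) = 32,  t(20) = 39,  t(21) = 48.
Since t(21) = t(1) = 48, the sequence is periodic with period 20.
So t(826) = t(1 + ((826-1) mod 20)) = t(6) = 11.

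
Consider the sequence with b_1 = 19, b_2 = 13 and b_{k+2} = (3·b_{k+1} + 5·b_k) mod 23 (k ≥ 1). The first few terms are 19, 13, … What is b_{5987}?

b_1 = 19, b_2 = 13, b_3 = 19, b_4 = 7, b_5 = 1, b_6 = 15, b_7 = 4, b_8 = 18, b_9 = 5, b_{10} = 13, b_{11} = 18, b_{12} = 4, b_{13} = 10, b_{14} = 4, b_{15} = 16, b_{16} = 22, b_{17} = 8, b_{18} = 19, b_{19} = 5, b_{20} = 18, b_{21} = 10, b_{22} = 5, b_{23} = 19, b_{24} = 13.
Since (b_{23}, b_{24}) = (b_1, b_2) = (19, 13) (two consecutive terms determine the rest), the sequence is periodic with period 22.
(5987 - 1) mod 22 = 2, so b_{5987} = b_3 = 19.

19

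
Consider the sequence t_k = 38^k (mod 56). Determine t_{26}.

Computing terms: t_1 = 38; t_2 = 44; t_3 = 48; t_4 = 32; t_5 = 40; t_6 = 8; t_7 = 24; t_8 = 16; t_9 = 48.
Since t_9 = t_3 = 48, the sequence is eventually periodic: after a pre-period of length 2 it cycles with period 6.
For k ≥ 3, t_k depends only on (k - 3) mod 6. (26 - 3) mod 6 = 5, so t_{26} = t_8 = 16.

16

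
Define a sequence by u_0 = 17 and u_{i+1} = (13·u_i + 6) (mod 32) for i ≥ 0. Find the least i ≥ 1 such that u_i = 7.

7

We have u_0 = 17, u_1 = 3, u_2 = 13, u_3 = 15, u_4 = 9, u_5 = 27, u_6 = 5, u_7 = 7, u_8 = 1, u_9 = 19, u_{10} = 29, u_{11} = 31, u_{12} = 25, u_{13} = 11, u_{14} = 21, u_{15} = 23, u_{16} = 17.
Since u_{16} = u_0 = 17, the sequence is periodic with period 16.
The value 7 first appears (with i ≥ 1) at u_7.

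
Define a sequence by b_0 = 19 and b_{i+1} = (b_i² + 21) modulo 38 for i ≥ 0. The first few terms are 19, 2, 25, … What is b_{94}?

21

We have b_0 = 19, b_1 = 2, b_2 = 25, b_3 = 0, b_4 = 21, b_5 = 6, b_6 = 19.
Since b_6 = b_0 = 19, the sequence is periodic with period 6.
So b_{94} = b_{0 + ((94-0) mod 6)} = b_4 = 21.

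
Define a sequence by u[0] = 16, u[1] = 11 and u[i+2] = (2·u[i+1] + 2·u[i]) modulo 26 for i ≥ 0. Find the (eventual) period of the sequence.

Computing terms: u[0] = 16; u[1] = 11; u[2] = 2; u[3] = 0; u[4] = 4; u[5] = 8; u[6] = 24; u[7] = 12; u[8] = 20; u[9] = 12; u[10] = 12; u[11] = 22; u[12] = 16; u[13] = 24; u[14] = 2; u[15] = 0.
Since (u[14], u[15]) = (u[2], u[3]) = (2, 0) (two consecutive terms determine the rest), the sequence is eventually periodic: after a pre-period of length 2 it cycles with period 12.

12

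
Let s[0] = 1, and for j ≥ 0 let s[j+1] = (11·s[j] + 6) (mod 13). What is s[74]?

11

s[0] = 1, s[1] = 4, s[2] = 11, s[3] = 10, s[4] = 12, s[5] = 8, s[6] = 3, s[7] = 0, s[8] = 6, s[9] = 7, s[10] = 5, s[11] = 9, s[12] = 1.
The sequence repeats with period 12.
So s[74] = s[0 + ((74-0) mod 12)] = s[2] = 11.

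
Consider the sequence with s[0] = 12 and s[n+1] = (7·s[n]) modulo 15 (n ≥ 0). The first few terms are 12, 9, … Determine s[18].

s[0] = 12; s[1] = 9; s[2] = 3; s[3] = 6; s[4] = 12.
The sequence repeats with period 4.
So s[18] = s[0 + ((18-0) mod 4)] = s[2] = 3.

3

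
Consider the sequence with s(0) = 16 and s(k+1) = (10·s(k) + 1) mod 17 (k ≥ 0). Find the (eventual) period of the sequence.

16

Computing terms: s(0) = 16, s(1) = 8, s(2) = 13, s(3) = 12, s(4) = 2, s(5) = 4, s(6) = 7, s(7) = 3, s(8) = 14, s(9) = 5, s(10) = 0, s(11) = 1, s(12) = 11, s(13) = 9, s(14) = 6, s(15) = 10, s(16) = 16.
The sequence repeats with period 16.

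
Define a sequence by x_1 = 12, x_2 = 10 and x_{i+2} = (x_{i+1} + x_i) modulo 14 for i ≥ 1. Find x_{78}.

Listing terms: x_1 = 12, x_2 = 10, x_3 = 8, x_4 = 4, x_5 = 12, x_6 = 2, x_7 = 0, x_8 = 2, x_9 = 2, x_{10} = 4, x_{11} = 6, x_{12} = 10, x_{13} = 2, x_{14} = 12, x_{15} = 0, x_{16} = 12, x_{17} = 12, x_{18} = 10.
The sequence repeats with period 16.
(78 - 1) mod 16 = 13, so x_{78} = x_{14} = 12.

12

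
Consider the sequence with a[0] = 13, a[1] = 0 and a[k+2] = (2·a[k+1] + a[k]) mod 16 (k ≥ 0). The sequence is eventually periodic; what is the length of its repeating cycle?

16

a[0] = 13,  a[1] = 0,  a[2] = 13,  a[3] = 10,  a[4] = 1,  a[5] = 12,  a[6] = 9,  a[7] = 14,  a[8] = 5,  a[9] = 8,  a[10] = 5,  a[11] = 2,  a[12] = 9,  a[13] = 4,  a[14] = 1,  a[15] = 6,  a[16] = 13,  a[17] = 0.
Since (a[16], a[17]) = (a[0], a[1]) = (13, 0) (two consecutive terms determine the rest), the sequence is periodic with period 16.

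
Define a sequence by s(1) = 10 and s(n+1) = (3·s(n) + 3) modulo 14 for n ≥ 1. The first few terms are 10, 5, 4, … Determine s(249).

4

Computing terms: s(1) = 10; s(2) = 5; s(3) = 4; s(4) = 1; s(5) = 6; s(6) = 7; s(7) = 10.
The sequence repeats with period 6.
So s(249) = s(1 + ((249-1) mod 6)) = s(3) = 4.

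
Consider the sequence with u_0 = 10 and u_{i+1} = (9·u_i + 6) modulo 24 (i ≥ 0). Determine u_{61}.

0

Listing terms: u_0 = 10,  u_1 = 0,  u_2 = 6,  u_3 = 12,  u_4 = 18,  u_5 = 0.
Since u_5 = u_1 = 0, the sequence is eventually periodic: after a pre-period of length 1 it cycles with period 4.
For i ≥ 1, u_i depends only on (i - 1) mod 4. (61 - 1) mod 4 = 0, so u_{61} = u_1 = 0.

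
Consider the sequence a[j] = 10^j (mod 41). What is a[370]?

a[0] = 1; a[1] = 10; a[2] = 18; a[3] = 16; a[4] = 37; a[5] = 1.
Since a[5] = a[0] = 1, the sequence is periodic with period 5.
(370 - 0) mod 5 = 0, so a[370] = a[0] = 1.

1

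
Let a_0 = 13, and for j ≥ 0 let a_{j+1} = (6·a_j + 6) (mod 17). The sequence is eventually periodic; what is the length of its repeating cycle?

Computing terms: a_0 = 13; a_1 = 16; a_2 = 0; a_3 = 6; a_4 = 8; a_5 = 3; a_6 = 7; a_7 = 14; a_8 = 5; a_9 = 2; a_{10} = 1; a_{11} = 12; a_{12} = 10; a_{13} = 15; a_{14} = 11; a_{15} = 4; a_{16} = 13.
Since a_{16} = a_0 = 13, the sequence is periodic with period 16.

16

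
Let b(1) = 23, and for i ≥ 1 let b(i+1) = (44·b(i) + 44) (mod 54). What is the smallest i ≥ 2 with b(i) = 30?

b(1) = 23; b(2) = 30; b(3) = 14; b(4) = 12; b(5) = 32; b(6) = 48; b(7) = 50; b(8) = 30.
Since b(8) = b(2) = 30, the sequence is eventually periodic: after a pre-period of length 1 it cycles with period 6.
The value 30 first appears (with i ≥ 2) at b(2).

2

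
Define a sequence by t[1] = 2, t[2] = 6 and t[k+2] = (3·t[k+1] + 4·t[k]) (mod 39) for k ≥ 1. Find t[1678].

24

t[1] = 2, t[2] = 6, t[3] = 26, t[4] = 24, t[5] = 20, t[6] = 0, t[7] = 2, t[8] = 6.
The sequence repeats with period 6.
(1678 - 1) mod 6 = 3, so t[1678] = t[4] = 24.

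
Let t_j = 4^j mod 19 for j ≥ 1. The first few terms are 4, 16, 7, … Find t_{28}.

We have t_1 = 4; t_2 = 16; t_3 = 7; t_4 = 9; t_5 = 17; t_6 = 11; t_7 = 6; t_8 = 5; t_9 = 1; t_{10} = 4.
The sequence repeats with period 9.
So t_{28} = t_{1 + ((28-1) mod 9)} = t_1 = 4.

4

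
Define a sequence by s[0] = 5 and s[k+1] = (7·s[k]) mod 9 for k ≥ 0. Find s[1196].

We have s[0] = 5,  s[1] = 8,  s[2] = 2,  s[3] = 5.
Since s[3] = s[0] = 5, the sequence is periodic with period 3.
So s[1196] = s[0 + ((1196-0) mod 3)] = s[2] = 2.

2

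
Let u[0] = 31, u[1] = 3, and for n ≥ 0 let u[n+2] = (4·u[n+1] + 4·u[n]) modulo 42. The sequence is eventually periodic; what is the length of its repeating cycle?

8

Computing terms: u[0] = 31,  u[1] = 3,  u[2] = 10,  u[3] = 10,  u[4] = 38,  u[5] = 24,  u[6] = 38,  u[7] = 38,  u[8] = 10,  u[9] = 24,  u[10] = 10,  u[11] = 10.
Since (u[10], u[11]) = (u[2], u[3]) = (10, 10) (two consecutive terms determine the rest), the sequence is eventually periodic: after a pre-period of length 2 it cycles with period 8.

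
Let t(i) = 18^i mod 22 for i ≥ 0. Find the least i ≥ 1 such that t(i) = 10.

t(0) = 1, t(1) = 18, t(2) = 16, t(3) = 2, t(4) = 14, t(5) = 10, t(6) = 4, t(7) = 6, t(8) = 20, t(9) = 8, t(10) = 12, t(11) = 18.
Since t(11) = t(1) = 18, the sequence is eventually periodic: after a pre-period of length 1 it cycles with period 10.
The value 10 first appears (with i ≥ 1) at t(5).

5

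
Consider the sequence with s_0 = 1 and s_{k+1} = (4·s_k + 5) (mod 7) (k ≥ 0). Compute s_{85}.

s_0 = 1,  s_1 = 2,  s_2 = 6,  s_3 = 1.
Since s_3 = s_0 = 1, the sequence is periodic with period 3.
So s_{85} = s_{0 + ((85-0) mod 3)} = s_1 = 2.

2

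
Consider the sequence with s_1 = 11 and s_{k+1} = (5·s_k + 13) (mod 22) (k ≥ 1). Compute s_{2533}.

s_1 = 11,  s_2 = 2,  s_3 = 1,  s_4 = 18,  s_5 = 15,  s_6 = 0,  s_7 = 13,  s_8 = 12,  s_9 = 7,  s_{10} = 4,  s_{11} = 11.
The sequence repeats with period 10.
(2533 - 1) mod 10 = 2, so s_{2533} = s_3 = 1.

1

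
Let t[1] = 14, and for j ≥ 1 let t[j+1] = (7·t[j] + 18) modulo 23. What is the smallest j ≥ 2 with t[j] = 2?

Computing terms: t[1] = 14; t[2] = 1; t[3] = 2; t[4] = 9; t[5] = 12; t[6] = 10; t[7] = 19; t[8] = 13; t[9] = 17; t[10] = 22; t[11] = 11; t[12] = 3; t[13] = 16; t[14] = 15; t[15] = 8; t[16] = 5; t[17] = 7; t[18] = 21; t[19] = 4; t[20] = 0; t[21] = 18; t[22] = 6; t[23] = 14.
The sequence repeats with period 22.
The value 2 first appears (with j ≥ 2) at t[3].

3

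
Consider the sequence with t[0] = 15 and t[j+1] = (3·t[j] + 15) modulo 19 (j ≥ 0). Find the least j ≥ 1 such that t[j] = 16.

Computing terms: t[0] = 15; t[1] = 3; t[2] = 5; t[3] = 11; t[4] = 10; t[5] = 7; t[6] = 17; t[7] = 9; t[8] = 4; t[9] = 8; t[10] = 1; t[11] = 18; t[12] = 12; t[13] = 13; t[14] = 16; t[15] = 6; t[16] = 14; t[17] = 0; t[18] = 15.
Since t[18] = t[0] = 15, the sequence is periodic with period 18.
The value 16 first appears (with j ≥ 1) at t[14].

14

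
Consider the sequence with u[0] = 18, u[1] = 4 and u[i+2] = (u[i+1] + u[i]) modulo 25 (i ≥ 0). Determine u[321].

Listing terms: u[0] = 18; u[1] = 4; u[2] = 22; u[3] = 1; u[4] = 23; u[5] = 24; u[6] = 22; u[7] = 21; u[8] = 18; u[9] = 14; u[10] = 7; u[11] = 21; u[12] = 3; u[13] = 24; u[14] = 2; u[15] = 1; u[16] = 3; u[17] = 4; u[18] = 7; u[19] = 11; u[20] = 18; u[21] = 4.
Since (u[20], u[21]) = (u[0], u[1]) = (18, 4) (two consecutive terms determine the rest), the sequence is periodic with period 20.
(321 - 0) mod 20 = 1, so u[321] = u[1] = 4.

4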